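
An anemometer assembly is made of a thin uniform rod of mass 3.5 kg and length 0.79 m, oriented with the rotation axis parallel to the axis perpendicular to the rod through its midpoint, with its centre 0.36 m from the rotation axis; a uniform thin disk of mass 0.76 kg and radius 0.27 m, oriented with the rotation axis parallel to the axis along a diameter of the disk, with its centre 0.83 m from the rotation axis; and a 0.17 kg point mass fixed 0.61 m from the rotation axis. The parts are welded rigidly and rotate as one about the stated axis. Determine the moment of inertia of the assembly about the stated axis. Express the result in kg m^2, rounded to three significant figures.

1.24

Thin rod: I_cm = (1/12)ML² = (1/12)(3.5)(0.79)² = 0.18203 kg m^2; centre at d = 0.36 m, so I = I_cm + Md² gives I = 0.18203 + (3.5)(0.36)² = 0.63563 kg m^2.
Thin disk: I_cm = (1/4)MR² = (1/4)(0.76)(0.27)² = 0.013851 kg m^2; centre at d = 0.83 m, so I = I_cm + Md² gives I = 0.013851 + (0.76)(0.83)² = 0.53741 kg m^2.
Point mass: I_cm = 0; centre at d = 0.61 m, so I = I_cm + Md² gives I = 0 + (0.17)(0.61)² = 0.063257 kg m^2.
Total I = 0.63563 + 0.53741 + 0.063257 = 1.2363 kg m^2.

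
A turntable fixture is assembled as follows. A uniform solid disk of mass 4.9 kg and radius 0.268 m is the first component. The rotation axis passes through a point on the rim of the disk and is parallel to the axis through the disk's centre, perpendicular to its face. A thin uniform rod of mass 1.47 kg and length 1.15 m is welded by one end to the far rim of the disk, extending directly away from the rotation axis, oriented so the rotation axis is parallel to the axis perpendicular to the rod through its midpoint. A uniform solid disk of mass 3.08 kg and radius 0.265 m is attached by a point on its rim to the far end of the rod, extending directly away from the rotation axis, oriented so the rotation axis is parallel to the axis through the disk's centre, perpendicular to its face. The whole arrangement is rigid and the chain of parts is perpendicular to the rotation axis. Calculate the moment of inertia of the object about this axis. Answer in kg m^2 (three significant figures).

14.3

Solid disk: I_cm = (1/2)MR² = (1/2)(4.9)(0.268)² = 0.17597 kg m^2; centre at d = 0.268 m, so I = I_cm + Md² gives I = 0.17597 + (4.9)(0.268)² = 0.52791 kg m^2.
Thin rod: I_cm = (1/12)ML² = (1/12)(1.47)(1.15)² = 0.16201 kg m^2; centre at d = 0.268 + 0.268 + 0.575 = 1.111 m, so I = I_cm + Md² gives I = 0.16201 + (1.47)(1.111)² = 1.9765 kg m^2.
Solid disk: I_cm = (1/2)MR² = (1/2)(3.08)(0.265)² = 0.10815 kg m^2; centre at d = 0.268 + 0.268 + 0.575 + 0.575 + 0.265 = 1.951 m, so I = I_cm + Md² gives I = 0.10815 + (3.08)(1.951)² = 11.832 kg m^2.
Total I = 0.52791 + 1.9765 + 11.832 = 14.336 kg m^2.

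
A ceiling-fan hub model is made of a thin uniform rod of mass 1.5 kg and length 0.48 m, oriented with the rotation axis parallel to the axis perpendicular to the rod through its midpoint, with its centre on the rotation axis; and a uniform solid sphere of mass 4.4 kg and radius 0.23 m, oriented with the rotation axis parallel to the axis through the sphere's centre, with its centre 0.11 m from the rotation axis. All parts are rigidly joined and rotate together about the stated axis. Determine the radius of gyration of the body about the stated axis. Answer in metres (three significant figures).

Thin rod: I_cm = (1/12)ML² = (1/12)(1.5)(0.48)² = 0.0288 kg m²; axis through the centre, so I = 0.0288 kg m².
Solid sphere: I_cm = (2/5)MR² = (2/5)(4.4)(0.23)² = 0.093104 kg m²; centre at d = 0.11 m, so the parallel axis theorem gives I = 0.093104 + (4.4)(0.11)² = 0.14634 kg m².
Total I = 0.17514 kg m²; total mass M = 5.9 kg.
k = √(I/M) = √(0.17514/5.9) = 0.17229 m.

0.172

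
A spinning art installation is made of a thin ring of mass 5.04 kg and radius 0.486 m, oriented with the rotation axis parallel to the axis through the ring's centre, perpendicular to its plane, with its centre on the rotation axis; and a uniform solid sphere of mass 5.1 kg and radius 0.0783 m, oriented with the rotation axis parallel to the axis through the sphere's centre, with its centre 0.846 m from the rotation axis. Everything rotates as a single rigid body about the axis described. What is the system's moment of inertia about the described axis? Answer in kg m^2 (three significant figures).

Thin ring: I_cm = MR² = (5.04)(0.486)² = 1.1904 kg m^2; axis through the centre, so I = 1.1904 kg m^2.
Solid sphere: I_cm = (2/5)MR² = (2/5)(5.1)(0.0783)² = 0.012507 kg m^2; centre at d = 0.846 m, so I = I_cm + Md² gives I = 0.012507 + (5.1)(0.846)² = 3.6627 kg m^2.
Total I = 1.1904 + 3.6627 = 4.8531 kg m^2.

4.85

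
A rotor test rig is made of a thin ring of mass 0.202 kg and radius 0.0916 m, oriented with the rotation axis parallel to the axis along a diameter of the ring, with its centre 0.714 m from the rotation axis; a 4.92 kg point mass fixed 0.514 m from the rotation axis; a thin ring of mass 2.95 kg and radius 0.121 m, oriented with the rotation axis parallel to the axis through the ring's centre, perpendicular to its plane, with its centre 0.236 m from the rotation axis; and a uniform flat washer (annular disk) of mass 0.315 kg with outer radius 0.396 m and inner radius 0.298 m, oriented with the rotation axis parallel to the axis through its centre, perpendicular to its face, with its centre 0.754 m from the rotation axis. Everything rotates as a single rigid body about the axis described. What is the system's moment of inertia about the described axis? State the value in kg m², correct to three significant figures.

Thin ring: I_cm = (1/2)MR² = (1/2)(0.202)(0.0916)² = 0.00084745 kg m²; centre at d = 0.714 m, so the parallel axis theorem gives I = 0.00084745 + (0.202)(0.714)² = 0.10383 kg m².
Point mass: I_cm = 0; centre at d = 0.514 m, so the parallel axis theorem gives I = 0 + (4.92)(0.514)² = 1.2998 kg m².
Thin ring: I_cm = MR² = (2.95)(0.121)² = 0.043191 kg m²; centre at d = 0.236 m, so the parallel axis theorem gives I = 0.043191 + (2.95)(0.236)² = 0.20749 kg m².
Annular disk: I_cm = (1/2)M(R²+r²) = (1/2)(0.315)[(0.396)² + (0.298)²] = 0.038685 kg m²; centre at d = 0.754 m, so the parallel axis theorem gives I = 0.038685 + (0.315)(0.754)² = 0.21777 kg m².
Total I = 0.10383 + 1.2998 + 0.20749 + 0.21777 = 1.8289 kg m².

1.83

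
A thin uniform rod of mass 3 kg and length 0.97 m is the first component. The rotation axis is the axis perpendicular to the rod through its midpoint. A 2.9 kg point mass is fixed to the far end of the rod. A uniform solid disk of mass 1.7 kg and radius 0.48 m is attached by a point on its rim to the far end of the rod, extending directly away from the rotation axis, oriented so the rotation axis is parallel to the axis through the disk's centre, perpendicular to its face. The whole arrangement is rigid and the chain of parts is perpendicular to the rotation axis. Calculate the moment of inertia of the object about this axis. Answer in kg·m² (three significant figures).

2.70

Thin rod: I_cm = (1/12)ML² = (1/12)(3)(0.97)² = 0.23522 kg·m²; axis through the centre, so I = 0.23522 kg·m².
Point mass: I_cm = 0; centre at d = 0.485 m, so I = I_cm + Md² gives I = 0 + (2.9)(0.485)² = 0.68215 kg·m².
Solid disk: I_cm = (1/2)MR² = (1/2)(1.7)(0.48)² = 0.19584 kg·m²; centre at d = 0.485 + 0.48 = 0.965 m, so I = I_cm + Md² gives I = 0.19584 + (1.7)(0.965)² = 1.7789 kg·m².
Total I = 0.23522 + 0.68215 + 1.7789 = 2.6963 kg·m².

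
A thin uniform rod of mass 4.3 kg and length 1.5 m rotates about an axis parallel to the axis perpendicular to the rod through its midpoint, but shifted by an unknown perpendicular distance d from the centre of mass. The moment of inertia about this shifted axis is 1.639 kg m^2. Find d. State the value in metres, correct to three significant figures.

About the centre-of-mass axis, I_cm = (1/12)ML² = (1/12)(4.3)(1.5)² = 0.80625 kg m^2.
Parallel axis theorem: I = I_cm + Md², so Md² = 1.639 − 0.80625 = 0.83275 kg m^2.
d = √(0.83275 / 4.3) = 0.44007 m.

0.440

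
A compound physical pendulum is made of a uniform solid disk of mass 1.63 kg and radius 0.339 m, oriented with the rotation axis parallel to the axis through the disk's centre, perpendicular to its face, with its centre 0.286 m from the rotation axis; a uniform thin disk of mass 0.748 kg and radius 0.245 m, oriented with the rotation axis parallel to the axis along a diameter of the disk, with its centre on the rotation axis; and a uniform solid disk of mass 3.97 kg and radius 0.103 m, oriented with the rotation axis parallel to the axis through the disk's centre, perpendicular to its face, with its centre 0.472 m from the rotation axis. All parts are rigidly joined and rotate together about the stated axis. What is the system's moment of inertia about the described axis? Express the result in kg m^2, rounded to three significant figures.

Solid disk: I_cm = (1/2)MR² = (1/2)(1.63)(0.339)² = 0.093661 kg m^2; centre at d = 0.286 m, so I = I_cm + Md² gives I = 0.093661 + (1.63)(0.286)² = 0.22699 kg m^2.
Thin disk: I_cm = (1/4)MR² = (1/4)(0.748)(0.245)² = 0.011225 kg m^2; axis through the centre, so I = 0.011225 kg m^2.
Solid disk: I_cm = (1/2)MR² = (1/2)(3.97)(0.103)² = 0.021059 kg m^2; centre at d = 0.472 m, so I = I_cm + Md² gives I = 0.021059 + (3.97)(0.472)² = 0.90551 kg m^2.
Total I = 0.22699 + 0.011225 + 0.90551 = 1.1437 kg m^2.

1.14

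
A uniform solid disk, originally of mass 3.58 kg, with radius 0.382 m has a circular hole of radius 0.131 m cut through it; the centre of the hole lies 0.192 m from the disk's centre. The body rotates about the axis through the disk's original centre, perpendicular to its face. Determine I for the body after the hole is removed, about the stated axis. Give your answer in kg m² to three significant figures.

Unpierced body about its centre: I₀ = (1/2)MR² = (1/2)(3.58)(0.382)² = 0.2612 kg m².
The removed disk has mass m = M·(r/R)² = (3.58)(0.131/0.382)² = 0.42102 kg (same uniform areal density).
Its moment of inertia about the rotation axis (parallel-axis theorem): I_hole = (1/2)mr² + md² = (1/2)(0.42102)(0.131)² + (0.42102)(0.192)² = 0.019133 kg m².
Treating the hole as negative mass, I = I₀ − I_hole = 0.2612 − 0.019133 = 0.24207 kg m².

0.242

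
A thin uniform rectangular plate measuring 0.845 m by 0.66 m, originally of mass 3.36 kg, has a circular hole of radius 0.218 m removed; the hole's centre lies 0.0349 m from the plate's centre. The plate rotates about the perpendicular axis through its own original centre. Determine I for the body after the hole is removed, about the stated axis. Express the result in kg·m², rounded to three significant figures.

0.299

Unpierced body about its centre: I₀ = (1/12)M(a²+b²) = (1/12)(3.36)[(0.845)² + (0.66)²] = 0.32189 kg·m².
The removed disk has mass m = M·πr²/(ab) = (3.36)·π(0.218)²/(0.845·0.66) = 0.8995 kg (same uniform areal density).
Its moment of inertia about the rotation axis (parallel-axis theorem): I_hole = (1/2)mr² + md² = (1/2)(0.8995)(0.218)² + (0.8995)(0.0349)² = 0.02247 kg·m².
Treating the hole as negative mass, I = I₀ − I_hole = 0.32189 − 0.02247 = 0.29943 kg·m².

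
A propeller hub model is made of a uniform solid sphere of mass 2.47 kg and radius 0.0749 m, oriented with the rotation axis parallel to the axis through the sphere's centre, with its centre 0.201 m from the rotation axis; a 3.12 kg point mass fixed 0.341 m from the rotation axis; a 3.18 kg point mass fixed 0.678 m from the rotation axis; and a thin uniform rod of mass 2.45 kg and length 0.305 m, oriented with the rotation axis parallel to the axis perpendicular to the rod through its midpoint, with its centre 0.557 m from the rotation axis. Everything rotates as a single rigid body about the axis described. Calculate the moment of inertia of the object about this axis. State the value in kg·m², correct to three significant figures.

2.71

Solid sphere: I_cm = (2/5)MR² = (2/5)(2.47)(0.0749)² = 0.0055427 kg·m²; centre at d = 0.201 m, so the parallel axis theorem gives I = 0.0055427 + (2.47)(0.201)² = 0.10533 kg·m².
Point mass: I_cm = 0; centre at d = 0.341 m, so the parallel axis theorem gives I = 0 + (3.12)(0.341)² = 0.3628 kg·m².
Point mass: I_cm = 0; centre at d = 0.678 m, so the parallel axis theorem gives I = 0 + (3.18)(0.678)² = 1.4618 kg·m².
Thin rod: I_cm = (1/12)ML² = (1/12)(2.45)(0.305)² = 0.018993 kg·m²; centre at d = 0.557 m, so the parallel axis theorem gives I = 0.018993 + (2.45)(0.557)² = 0.7791 kg·m².
Total I = 0.10533 + 0.3628 + 1.4618 + 0.7791 = 2.709 kg·m².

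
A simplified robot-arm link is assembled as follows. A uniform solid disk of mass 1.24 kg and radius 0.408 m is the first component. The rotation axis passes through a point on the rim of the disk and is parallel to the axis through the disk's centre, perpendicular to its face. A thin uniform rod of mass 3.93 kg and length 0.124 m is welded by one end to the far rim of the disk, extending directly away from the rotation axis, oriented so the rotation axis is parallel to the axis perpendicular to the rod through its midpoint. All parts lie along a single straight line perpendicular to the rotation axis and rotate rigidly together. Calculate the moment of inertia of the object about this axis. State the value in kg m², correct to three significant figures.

3.34

Solid disk: I_cm = (1/2)MR² = (1/2)(1.24)(0.408)² = 0.10321 kg m²; centre at d = 0.408 m, so I = I_cm + Md² gives I = 0.10321 + (1.24)(0.408)² = 0.30962 kg m².
Thin rod: I_cm = (1/12)ML² = (1/12)(3.93)(0.124)² = 0.0050356 kg m²; centre at d = 0.408 + 0.408 + 0.062 = 0.878 m, so I = I_cm + Md² gives I = 0.0050356 + (3.93)(0.878)² = 3.0346 kg m².
Total I = 0.30962 + 3.0346 = 3.3442 kg m².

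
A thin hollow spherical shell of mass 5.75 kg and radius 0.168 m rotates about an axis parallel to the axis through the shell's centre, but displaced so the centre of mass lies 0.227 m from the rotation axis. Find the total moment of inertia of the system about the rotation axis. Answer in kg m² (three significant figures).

I_cm = (2/3)MR² = (2/3)(5.75)(0.168)² = 0.10819 kg m²; centre at d = 0.227 m, so the parallel axis theorem gives I = 0.10819 + (5.75)(0.227)² = 0.40448 kg m².

0.404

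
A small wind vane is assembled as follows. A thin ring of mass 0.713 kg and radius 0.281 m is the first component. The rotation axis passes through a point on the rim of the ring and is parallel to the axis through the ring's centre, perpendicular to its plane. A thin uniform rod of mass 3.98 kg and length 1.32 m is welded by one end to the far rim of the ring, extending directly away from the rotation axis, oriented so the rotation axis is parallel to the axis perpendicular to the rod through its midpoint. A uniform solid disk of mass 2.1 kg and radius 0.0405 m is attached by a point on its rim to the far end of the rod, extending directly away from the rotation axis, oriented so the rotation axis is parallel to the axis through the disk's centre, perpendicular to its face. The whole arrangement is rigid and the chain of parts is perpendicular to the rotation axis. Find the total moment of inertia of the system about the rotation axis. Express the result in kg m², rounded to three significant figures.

Thin ring: I_cm = MR² = (0.713)(0.281)² = 0.056299 kg m²; centre at d = 0.281 m, so I = I_cm + Md² gives I = 0.056299 + (0.713)(0.281)² = 0.1126 kg m².
Thin rod: I_cm = (1/12)ML² = (1/12)(3.98)(1.32)² = 0.5779 kg m²; centre at d = 0.281 + 0.281 + 0.66 = 1.222 m, so I = I_cm + Md² gives I = 0.5779 + (3.98)(1.222)² = 6.5212 kg m².
Solid disk: I_cm = (1/2)MR² = (1/2)(2.1)(0.0405)² = 0.0017223 kg m²; centre at d = 0.281 + 0.281 + 0.66 + 0.66 + 0.0405 = 1.9225 m, so I = I_cm + Md² gives I = 0.0017223 + (2.1)(1.9225)² = 7.7633 kg m².
Total I = 0.1126 + 6.5212 + 7.7633 = 14.397 kg m².

14.4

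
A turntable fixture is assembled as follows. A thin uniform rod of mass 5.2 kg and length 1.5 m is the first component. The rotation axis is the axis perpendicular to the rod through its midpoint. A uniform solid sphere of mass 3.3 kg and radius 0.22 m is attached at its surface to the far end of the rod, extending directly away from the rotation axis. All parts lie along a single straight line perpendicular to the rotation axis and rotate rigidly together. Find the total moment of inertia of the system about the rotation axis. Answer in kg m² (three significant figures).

Thin rod: I_cm = (1/12)ML² = (1/12)(5.2)(1.5)² = 0.975 kg m²; axis through the centre, so I = 0.975 kg m².
Solid sphere: I_cm = (2/5)MR² = (2/5)(3.3)(0.22)² = 0.063888 kg m²; centre at d = 0.75 + 0.22 = 0.97 m, so the parallel axis theorem gives I = 0.063888 + (3.3)(0.97)² = 3.1689 kg m².
Total I = 0.975 + 3.1689 = 4.1439 kg m².

4.14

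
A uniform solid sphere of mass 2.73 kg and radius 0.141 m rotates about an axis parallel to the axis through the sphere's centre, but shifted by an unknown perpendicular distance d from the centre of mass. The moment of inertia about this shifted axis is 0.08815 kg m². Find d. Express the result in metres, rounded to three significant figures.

About the centre-of-mass axis, I_cm = (2/5)MR² = (2/5)(2.73)(0.141)² = 0.02171 kg m².
Parallel axis theorem: I = I_cm + Md², so Md² = 0.08815 − 0.02171 = 0.06644 kg m².
d = √(0.06644 / 2.73) = 0.156 m.

0.156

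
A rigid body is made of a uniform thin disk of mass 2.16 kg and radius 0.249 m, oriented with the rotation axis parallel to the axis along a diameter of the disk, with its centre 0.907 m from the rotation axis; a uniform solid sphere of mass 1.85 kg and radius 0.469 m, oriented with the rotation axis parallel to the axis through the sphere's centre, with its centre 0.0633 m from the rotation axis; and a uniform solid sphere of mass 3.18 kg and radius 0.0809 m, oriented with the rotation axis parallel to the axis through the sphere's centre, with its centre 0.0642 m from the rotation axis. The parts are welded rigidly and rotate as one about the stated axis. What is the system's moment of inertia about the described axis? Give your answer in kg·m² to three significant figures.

2.00

Thin disk: I_cm = (1/4)MR² = (1/4)(2.16)(0.249)² = 0.033481 kg·m²; centre at d = 0.907 m, so I = I_cm + Md² gives I = 0.033481 + (2.16)(0.907)² = 1.8104 kg·m².
Solid sphere: I_cm = (2/5)MR² = (2/5)(1.85)(0.469)² = 0.16277 kg·m²; centre at d = 0.0633 m, so I = I_cm + Md² gives I = 0.16277 + (1.85)(0.0633)² = 0.17018 kg·m².
Solid sphere: I_cm = (2/5)MR² = (2/5)(3.18)(0.0809)² = 0.008325 kg·m²; centre at d = 0.0642 m, so I = I_cm + Md² gives I = 0.008325 + (3.18)(0.0642)² = 0.021432 kg·m².
Total I = 1.8104 + 0.17018 + 0.021432 = 2.002 kg·m².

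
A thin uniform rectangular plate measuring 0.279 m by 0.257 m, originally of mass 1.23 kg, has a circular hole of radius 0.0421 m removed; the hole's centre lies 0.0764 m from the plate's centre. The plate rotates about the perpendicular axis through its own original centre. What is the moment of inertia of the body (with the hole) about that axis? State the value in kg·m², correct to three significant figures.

Unpierced body about its centre: I₀ = (1/12)M(a²+b²) = (1/12)(1.23)[(0.279)² + (0.257)²] = 0.014749 kg·m².
The removed disk has mass m = M·πr²/(ab) = (1.23)·π(0.0421)²/(0.279·0.257) = 0.095517 kg (same uniform areal density).
Its moment of inertia about the rotation axis (parallel-axis theorem): I_hole = (1/2)mr² + md² = (1/2)(0.095517)(0.0421)² + (0.095517)(0.0764)² = 0.00064218 kg·m².
Treating the hole as negative mass, I = I₀ − I_hole = 0.014749 − 0.00064218 = 0.014107 kg·m².

0.0141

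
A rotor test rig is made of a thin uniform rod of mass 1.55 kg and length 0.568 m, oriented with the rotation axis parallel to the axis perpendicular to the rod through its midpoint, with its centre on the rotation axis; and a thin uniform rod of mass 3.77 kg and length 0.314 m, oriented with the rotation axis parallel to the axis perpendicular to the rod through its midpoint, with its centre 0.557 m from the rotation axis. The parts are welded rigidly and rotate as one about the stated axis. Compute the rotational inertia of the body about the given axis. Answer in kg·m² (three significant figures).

Thin rod: I_cm = (1/12)ML² = (1/12)(1.55)(0.568)² = 0.041672 kg·m²; axis through the centre, so I = 0.041672 kg·m².
Thin rod: I_cm = (1/12)ML² = (1/12)(3.77)(0.314)² = 0.030976 kg·m²; centre at d = 0.557 m, so the parallel axis theorem gives I = 0.030976 + (3.77)(0.557)² = 1.2006 kg·m².
Total I = 0.041672 + 1.2006 = 1.2423 kg·m².

1.24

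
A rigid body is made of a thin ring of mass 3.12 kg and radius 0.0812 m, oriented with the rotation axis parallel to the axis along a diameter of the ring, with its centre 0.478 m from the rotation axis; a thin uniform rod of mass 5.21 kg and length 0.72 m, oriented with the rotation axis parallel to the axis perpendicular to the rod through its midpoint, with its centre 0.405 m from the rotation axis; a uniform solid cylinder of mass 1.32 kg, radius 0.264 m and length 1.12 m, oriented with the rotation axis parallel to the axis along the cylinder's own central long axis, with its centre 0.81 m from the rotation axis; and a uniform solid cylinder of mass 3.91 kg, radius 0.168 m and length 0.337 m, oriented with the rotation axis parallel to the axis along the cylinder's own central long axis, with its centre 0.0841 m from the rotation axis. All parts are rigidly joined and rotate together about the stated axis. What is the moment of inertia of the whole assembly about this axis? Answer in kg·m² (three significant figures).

Thin ring: I_cm = (1/2)MR² = (1/2)(3.12)(0.0812)² = 0.010286 kg·m²; centre at d = 0.478 m, so the parallel axis theorem gives I = 0.010286 + (3.12)(0.478)² = 0.72316 kg·m².
Thin rod: I_cm = (1/12)ML² = (1/12)(5.21)(0.72)² = 0.22507 kg·m²; centre at d = 0.405 m, so the parallel axis theorem gives I = 0.22507 + (5.21)(0.405)² = 1.0796 kg·m².
Solid cylinder: I_cm = (1/2)MR² = (1/2)(1.32)(0.264)² = 0.045999 kg·m²; centre at d = 0.81 m, so the parallel axis theorem gives I = 0.045999 + (1.32)(0.81)² = 0.91205 kg·m².
Solid cylinder: I_cm = (1/2)MR² = (1/2)(3.91)(0.168)² = 0.055178 kg·m²; centre at d = 0.0841 m, so the parallel axis theorem gives I = 0.055178 + (3.91)(0.0841)² = 0.082833 kg·m².
Total I = 0.72316 + 1.0796 + 0.91205 + 0.082833 = 2.7977 kg·m².

2.80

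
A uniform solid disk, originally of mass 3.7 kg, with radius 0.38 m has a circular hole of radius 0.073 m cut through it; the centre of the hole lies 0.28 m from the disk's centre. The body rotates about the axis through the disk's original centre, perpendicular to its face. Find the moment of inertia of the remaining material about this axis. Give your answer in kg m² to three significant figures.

Unpierced body about its centre: I₀ = (1/2)MR² = (1/2)(3.7)(0.38)² = 0.26714 kg m².
The removed disk has mass m = M·(r/R)² = (3.7)(0.073/0.38)² = 0.13655 kg (same uniform areal density).
Its moment of inertia about the rotation axis (parallel-axis theorem): I_hole = (1/2)mr² + md² = (1/2)(0.13655)(0.073)² + (0.13655)(0.28)² = 0.011069 kg m².
Treating the hole as negative mass, I = I₀ − I_hole = 0.26714 − 0.011069 = 0.25607 kg m².

0.256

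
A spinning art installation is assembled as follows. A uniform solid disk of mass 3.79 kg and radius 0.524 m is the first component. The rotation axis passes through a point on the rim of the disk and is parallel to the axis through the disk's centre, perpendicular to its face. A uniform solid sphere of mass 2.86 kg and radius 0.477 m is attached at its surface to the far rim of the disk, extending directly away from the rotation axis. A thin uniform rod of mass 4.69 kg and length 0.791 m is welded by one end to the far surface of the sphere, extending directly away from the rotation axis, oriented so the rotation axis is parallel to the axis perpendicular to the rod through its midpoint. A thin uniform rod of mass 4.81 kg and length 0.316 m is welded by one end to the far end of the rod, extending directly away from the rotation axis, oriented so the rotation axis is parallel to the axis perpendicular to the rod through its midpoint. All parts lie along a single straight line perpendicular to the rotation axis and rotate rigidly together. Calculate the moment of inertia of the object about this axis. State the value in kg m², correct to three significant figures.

77.6

Solid disk: I_cm = (1/2)MR² = (1/2)(3.79)(0.524)² = 0.52032 kg m²; centre at d = 0.524 m, so I = I_cm + Md² gives I = 0.52032 + (3.79)(0.524)² = 1.561 kg m².
Solid sphere: I_cm = (2/5)MR² = (2/5)(2.86)(0.477)² = 0.26029 kg m²; centre at d = 0.524 + 0.524 + 0.477 = 1.525 m, so I = I_cm + Md² gives I = 0.26029 + (2.86)(1.525)² = 6.9116 kg m².
Thin rod: I_cm = (1/12)ML² = (1/12)(4.69)(0.791)² = 0.24454 kg m²; centre at d = 0.524 + 0.524 + 0.477 + 0.477 + 0.3955 = 2.3975 m, so I = I_cm + Md² gives I = 0.24454 + (4.69)(2.3975)² = 27.203 kg m².
Thin rod: I_cm = (1/12)ML² = (1/12)(4.81)(0.316)² = 0.040026 kg m²; centre at d = 0.524 + 0.524 + 0.477 + 0.477 + 0.3955 + 0.3955 + 0.158 = 2.951 m, so I = I_cm + Md² gives I = 0.040026 + (4.81)(2.951)² = 41.927 kg m².
Total I = 1.561 + 6.9116 + 27.203 + 41.927 = 77.603 kg m².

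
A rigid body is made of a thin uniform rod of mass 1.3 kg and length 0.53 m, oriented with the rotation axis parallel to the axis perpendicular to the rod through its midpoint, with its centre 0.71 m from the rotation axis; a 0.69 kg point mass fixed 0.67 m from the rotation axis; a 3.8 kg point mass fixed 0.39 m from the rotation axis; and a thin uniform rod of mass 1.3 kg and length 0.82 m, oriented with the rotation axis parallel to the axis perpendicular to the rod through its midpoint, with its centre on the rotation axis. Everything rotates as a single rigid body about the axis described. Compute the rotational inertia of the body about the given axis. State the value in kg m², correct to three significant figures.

Thin rod: I_cm = (1/12)ML² = (1/12)(1.3)(0.53)² = 0.030431 kg m²; centre at d = 0.71 m, so I = I_cm + Md² gives I = 0.030431 + (1.3)(0.71)² = 0.68576 kg m².
Point mass: I_cm = 0; centre at d = 0.67 m, so I = I_cm + Md² gives I = 0 + (0.69)(0.67)² = 0.30974 kg m².
Point mass: I_cm = 0; centre at d = 0.39 m, so I = I_cm + Md² gives I = 0 + (3.8)(0.39)² = 0.57798 kg m².
Thin rod: I_cm = (1/12)ML² = (1/12)(1.3)(0.82)² = 0.072843 kg m²; axis through the centre, so I = 0.072843 kg m².
Total I = 0.68576 + 0.30974 + 0.57798 + 0.072843 = 1.6463 kg m².

1.65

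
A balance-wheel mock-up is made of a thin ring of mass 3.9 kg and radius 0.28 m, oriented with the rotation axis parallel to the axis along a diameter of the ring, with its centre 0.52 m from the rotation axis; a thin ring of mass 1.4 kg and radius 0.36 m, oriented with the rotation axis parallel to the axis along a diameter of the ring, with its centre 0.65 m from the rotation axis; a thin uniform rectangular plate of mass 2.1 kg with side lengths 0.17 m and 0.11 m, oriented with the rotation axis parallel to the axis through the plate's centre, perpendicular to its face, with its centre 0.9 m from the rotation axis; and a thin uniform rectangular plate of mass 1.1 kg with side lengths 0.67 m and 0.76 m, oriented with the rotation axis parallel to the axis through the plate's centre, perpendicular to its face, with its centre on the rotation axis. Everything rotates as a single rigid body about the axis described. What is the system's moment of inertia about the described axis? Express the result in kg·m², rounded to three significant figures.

Thin ring: I_cm = (1/2)MR² = (1/2)(3.9)(0.28)² = 0.15288 kg·m²; centre at d = 0.52 m, so I = I_cm + Md² gives I = 0.15288 + (3.9)(0.52)² = 1.2074 kg·m².
Thin ring: I_cm = (1/2)MR² = (1/2)(1.4)(0.36)² = 0.09072 kg·m²; centre at d = 0.65 m, so I = I_cm + Md² gives I = 0.09072 + (1.4)(0.65)² = 0.68222 kg·m².
Rectangular plate: I_cm = (1/12)M(a²+b²) = (1/12)(2.1)[(0.17)² + (0.11)²] = 0.007175 kg·m²; centre at d = 0.9 m, so I = I_cm + Md² gives I = 0.007175 + (2.1)(0.9)² = 1.7082 kg·m².
Rectangular plate: I_cm = (1/12)M(a²+b²) = (1/12)(1.1)[(0.67)² + (0.76)²] = 0.094096 kg·m²; axis through the centre, so I = 0.094096 kg·m².
Total I = 1.2074 + 0.68222 + 1.7082 + 0.094096 = 3.6919 kg·m².

3.69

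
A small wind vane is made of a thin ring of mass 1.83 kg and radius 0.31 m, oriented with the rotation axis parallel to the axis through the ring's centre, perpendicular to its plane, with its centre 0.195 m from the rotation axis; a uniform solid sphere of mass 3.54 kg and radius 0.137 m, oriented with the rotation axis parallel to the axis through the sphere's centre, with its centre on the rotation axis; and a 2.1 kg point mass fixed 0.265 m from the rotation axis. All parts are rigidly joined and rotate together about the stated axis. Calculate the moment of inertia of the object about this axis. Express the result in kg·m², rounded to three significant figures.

0.419

Thin ring: I_cm = MR² = (1.83)(0.31)² = 0.17586 kg·m²; centre at d = 0.195 m, so I = I_cm + Md² gives I = 0.17586 + (1.83)(0.195)² = 0.24545 kg·m².
Solid sphere: I_cm = (2/5)MR² = (2/5)(3.54)(0.137)² = 0.026577 kg·m²; axis through the centre, so I = 0.026577 kg·m².
Point mass: I_cm = 0; centre at d = 0.265 m, so I = I_cm + Md² gives I = 0 + (2.1)(0.265)² = 0.14747 kg·m².
Total I = 0.24545 + 0.026577 + 0.14747 = 0.4195 kg·m².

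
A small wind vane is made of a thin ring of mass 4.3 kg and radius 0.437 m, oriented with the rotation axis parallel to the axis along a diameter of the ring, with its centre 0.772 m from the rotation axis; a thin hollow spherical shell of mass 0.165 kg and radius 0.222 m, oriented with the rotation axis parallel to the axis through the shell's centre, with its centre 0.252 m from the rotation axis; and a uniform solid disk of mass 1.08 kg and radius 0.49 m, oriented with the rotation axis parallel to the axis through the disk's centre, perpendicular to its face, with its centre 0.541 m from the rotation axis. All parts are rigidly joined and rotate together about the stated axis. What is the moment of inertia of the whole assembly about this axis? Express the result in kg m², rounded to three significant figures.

3.43

Thin ring: I_cm = (1/2)MR² = (1/2)(4.3)(0.437)² = 0.41058 kg m²; centre at d = 0.772 m, so I = I_cm + Md² gives I = 0.41058 + (4.3)(0.772)² = 2.9733 kg m².
Spherical shell: I_cm = (2/3)MR² = (2/3)(0.165)(0.222)² = 0.0054212 kg m²; centre at d = 0.252 m, so I = I_cm + Md² gives I = 0.0054212 + (0.165)(0.252)² = 0.015899 kg m².
Solid disk: I_cm = (1/2)MR² = (1/2)(1.08)(0.49)² = 0.12965 kg m²; centre at d = 0.541 m, so I = I_cm + Md² gives I = 0.12965 + (1.08)(0.541)² = 0.44575 kg m².
Total I = 2.9733 + 0.015899 + 0.44575 = 3.435 kg m².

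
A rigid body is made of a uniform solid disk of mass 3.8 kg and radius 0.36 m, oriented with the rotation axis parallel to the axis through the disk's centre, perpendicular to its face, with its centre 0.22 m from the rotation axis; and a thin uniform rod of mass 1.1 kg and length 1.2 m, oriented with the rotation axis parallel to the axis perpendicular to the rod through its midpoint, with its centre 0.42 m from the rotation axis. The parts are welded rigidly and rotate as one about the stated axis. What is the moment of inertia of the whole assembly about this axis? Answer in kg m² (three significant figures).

Solid disk: I_cm = (1/2)MR² = (1/2)(3.8)(0.36)² = 0.24624 kg m²; centre at d = 0.22 m, so the parallel axis theorem gives I = 0.24624 + (3.8)(0.22)² = 0.43016 kg m².
Thin rod: I_cm = (1/12)ML² = (1/12)(1.1)(1.2)² = 0.132 kg m²; centre at d = 0.42 m, so the parallel axis theorem gives I = 0.132 + (1.1)(0.42)² = 0.32604 kg m².
Total I = 0.43016 + 0.32604 = 0.7562 kg m².

0.756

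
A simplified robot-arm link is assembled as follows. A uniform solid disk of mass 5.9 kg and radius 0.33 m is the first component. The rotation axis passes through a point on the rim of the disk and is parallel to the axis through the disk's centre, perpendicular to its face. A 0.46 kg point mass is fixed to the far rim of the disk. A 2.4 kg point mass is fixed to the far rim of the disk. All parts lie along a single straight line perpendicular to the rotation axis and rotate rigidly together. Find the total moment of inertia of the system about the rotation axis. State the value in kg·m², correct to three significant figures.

2.21

Solid disk: I_cm = (1/2)MR² = (1/2)(5.9)(0.33)² = 0.32126 kg·m²; centre at d = 0.33 m, so I = I_cm + Md² gives I = 0.32126 + (5.9)(0.33)² = 0.96377 kg·m².
Point mass: I_cm = 0; centre at d = 0.33 + 0.33 = 0.66 m, so I = I_cm + Md² gives I = 0 + (0.46)(0.66)² = 0.20038 kg·m².
Point mass: I_cm = 0; centre at d = 0.33 + 0.33 = 0.66 m, so I = I_cm + Md² gives I = 0 + (2.4)(0.66)² = 1.0454 kg·m².
Total I = 0.96377 + 0.20038 + 1.0454 = 2.2096 kg·m².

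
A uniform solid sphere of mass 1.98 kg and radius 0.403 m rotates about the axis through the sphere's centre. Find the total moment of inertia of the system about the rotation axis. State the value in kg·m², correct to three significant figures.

I_cm = (2/5)MR² = (2/5)(1.98)(0.403)² = 0.12863 kg·m²; axis through the centre, so I = 0.12863 kg·m².

0.129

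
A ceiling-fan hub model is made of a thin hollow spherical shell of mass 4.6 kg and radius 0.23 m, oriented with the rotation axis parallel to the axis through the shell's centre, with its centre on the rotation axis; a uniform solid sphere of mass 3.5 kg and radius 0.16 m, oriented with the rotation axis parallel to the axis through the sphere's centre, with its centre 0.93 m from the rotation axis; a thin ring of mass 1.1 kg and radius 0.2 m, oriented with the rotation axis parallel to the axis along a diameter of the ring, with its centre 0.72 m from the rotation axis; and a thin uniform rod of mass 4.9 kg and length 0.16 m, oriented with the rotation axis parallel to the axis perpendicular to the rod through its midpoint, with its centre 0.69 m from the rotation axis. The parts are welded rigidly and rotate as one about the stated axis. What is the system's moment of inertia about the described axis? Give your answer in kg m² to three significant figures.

Spherical shell: I_cm = (2/3)MR² = (2/3)(4.6)(0.23)² = 0.16223 kg m²; axis through the centre, so I = 0.16223 kg m².
Solid sphere: I_cm = (2/5)MR² = (2/5)(3.5)(0.16)² = 0.03584 kg m²; centre at d = 0.93 m, so the parallel axis theorem gives I = 0.03584 + (3.5)(0.93)² = 3.063 kg m².
Thin ring: I_cm = (1/2)MR² = (1/2)(1.1)(0.2)² = 0.022 kg m²; centre at d = 0.72 m, so the parallel axis theorem gives I = 0.022 + (1.1)(0.72)² = 0.59224 kg m².
Thin rod: I_cm = (1/12)ML² = (1/12)(4.9)(0.16)² = 0.010453 kg m²; centre at d = 0.69 m, so the parallel axis theorem gives I = 0.010453 + (4.9)(0.69)² = 2.3433 kg m².
Total I = 0.16223 + 3.063 + 0.59224 + 2.3433 = 6.1608 kg m².

6.16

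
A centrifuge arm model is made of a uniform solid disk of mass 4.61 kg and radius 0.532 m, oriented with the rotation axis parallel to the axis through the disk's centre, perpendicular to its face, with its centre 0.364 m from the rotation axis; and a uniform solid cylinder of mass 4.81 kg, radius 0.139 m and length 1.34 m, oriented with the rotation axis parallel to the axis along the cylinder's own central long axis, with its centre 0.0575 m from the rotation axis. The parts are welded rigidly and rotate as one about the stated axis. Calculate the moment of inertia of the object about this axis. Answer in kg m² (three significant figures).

1.33

Solid disk: I_cm = (1/2)MR² = (1/2)(4.61)(0.532)² = 0.65237 kg m²; centre at d = 0.364 m, so I = I_cm + Md² gives I = 0.65237 + (4.61)(0.364)² = 1.2632 kg m².
Solid cylinder: I_cm = (1/2)MR² = (1/2)(4.81)(0.139)² = 0.046467 kg m²; centre at d = 0.0575 m, so I = I_cm + Md² gives I = 0.046467 + (4.81)(0.0575)² = 0.06237 kg m².
Total I = 1.2632 + 0.06237 = 1.3255 kg m².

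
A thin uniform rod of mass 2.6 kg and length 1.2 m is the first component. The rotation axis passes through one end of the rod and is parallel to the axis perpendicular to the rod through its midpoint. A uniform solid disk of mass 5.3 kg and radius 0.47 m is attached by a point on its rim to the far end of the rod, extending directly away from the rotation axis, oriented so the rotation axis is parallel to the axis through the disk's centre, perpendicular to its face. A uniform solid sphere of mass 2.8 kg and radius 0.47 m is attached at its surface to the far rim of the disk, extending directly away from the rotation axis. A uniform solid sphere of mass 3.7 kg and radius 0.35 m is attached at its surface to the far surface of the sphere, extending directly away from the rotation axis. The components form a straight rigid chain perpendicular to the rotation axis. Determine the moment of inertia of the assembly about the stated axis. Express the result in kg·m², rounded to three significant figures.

79.6

Thin rod: I_cm = (1/12)ML² = (1/12)(2.6)(1.2)² = 0.312 kg·m²; centre at d = 0.6 m, so I = I_cm + Md² gives I = 0.312 + (2.6)(0.6)² = 1.248 kg·m².
Solid disk: I_cm = (1/2)MR² = (1/2)(5.3)(0.47)² = 0.58538 kg·m²; centre at d = 0.6 + 0.6 + 0.47 = 1.67 m, so I = I_cm + Md² gives I = 0.58538 + (5.3)(1.67)² = 15.367 kg·m².
Solid sphere: I_cm = (2/5)MR² = (2/5)(2.8)(0.47)² = 0.24741 kg·m²; centre at d = 0.6 + 0.6 + 0.47 + 0.47 + 0.47 = 2.61 m, so I = I_cm + Md² gives I = 0.24741 + (2.8)(2.61)² = 19.321 kg·m².
Solid sphere: I_cm = (2/5)MR² = (2/5)(3.7)(0.35)² = 0.1813 kg·m²; centre at d = 0.6 + 0.6 + 0.47 + 0.47 + 0.47 + 0.47 + 0.35 = 3.43 m, so I = I_cm + Md² gives I = 0.1813 + (3.7)(3.43)² = 43.711 kg·m².
Total I = 1.248 + 15.367 + 19.321 + 43.711 = 79.647 kg·m².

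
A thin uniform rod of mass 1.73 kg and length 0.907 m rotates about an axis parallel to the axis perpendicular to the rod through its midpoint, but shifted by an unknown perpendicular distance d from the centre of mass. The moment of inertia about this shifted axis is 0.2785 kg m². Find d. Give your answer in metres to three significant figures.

About the centre-of-mass axis, I_cm = (1/12)ML² = (1/12)(1.73)(0.907)² = 0.1186 kg m².
Parallel axis theorem: I = I_cm + Md², so Md² = 0.2785 − 0.1186 = 0.1599 kg m².
d = √(0.1599 / 1.73) = 0.30402 m.

0.304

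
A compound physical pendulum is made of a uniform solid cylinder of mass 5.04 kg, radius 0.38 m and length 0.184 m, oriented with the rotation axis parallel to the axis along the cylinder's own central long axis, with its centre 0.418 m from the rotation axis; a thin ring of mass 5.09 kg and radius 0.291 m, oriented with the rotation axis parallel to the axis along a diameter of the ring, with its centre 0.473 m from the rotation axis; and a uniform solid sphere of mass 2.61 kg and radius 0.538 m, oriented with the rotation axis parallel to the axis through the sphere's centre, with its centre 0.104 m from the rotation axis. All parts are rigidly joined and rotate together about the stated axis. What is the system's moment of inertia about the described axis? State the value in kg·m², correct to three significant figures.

Solid cylinder: I_cm = (1/2)MR² = (1/2)(5.04)(0.38)² = 0.36389 kg·m²; centre at d = 0.418 m, so the parallel axis theorem gives I = 0.36389 + (5.04)(0.418)² = 1.2445 kg·m².
Thin ring: I_cm = (1/2)MR² = (1/2)(5.09)(0.291)² = 0.21551 kg·m²; centre at d = 0.473 m, so the parallel axis theorem gives I = 0.21551 + (5.09)(0.473)² = 1.3543 kg·m².
Solid sphere: I_cm = (2/5)MR² = (2/5)(2.61)(0.538)² = 0.30218 kg·m²; centre at d = 0.104 m, so the parallel axis theorem gives I = 0.30218 + (2.61)(0.104)² = 0.33041 kg·m².
Total I = 1.2445 + 1.3543 + 0.33041 = 2.9292 kg·m².

2.93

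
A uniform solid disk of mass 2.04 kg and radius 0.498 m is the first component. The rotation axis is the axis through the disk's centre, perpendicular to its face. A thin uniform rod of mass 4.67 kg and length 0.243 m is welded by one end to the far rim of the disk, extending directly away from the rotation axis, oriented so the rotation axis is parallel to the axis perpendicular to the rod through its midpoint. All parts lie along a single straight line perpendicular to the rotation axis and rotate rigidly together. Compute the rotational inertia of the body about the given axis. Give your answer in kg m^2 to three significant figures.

Solid disk: I_cm = (1/2)MR² = (1/2)(2.04)(0.498)² = 0.25296 kg m^2; axis through the centre, so I = 0.25296 kg m^2.
Thin rod: I_cm = (1/12)ML² = (1/12)(4.67)(0.243)² = 0.02298 kg m^2; centre at d = 0.498 + 0.1215 = 0.6195 m, so the parallel axis theorem gives I = 0.02298 + (4.67)(0.6195)² = 1.8152 kg m^2.
Total I = 0.25296 + 1.8152 = 2.0682 kg m^2.

2.07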